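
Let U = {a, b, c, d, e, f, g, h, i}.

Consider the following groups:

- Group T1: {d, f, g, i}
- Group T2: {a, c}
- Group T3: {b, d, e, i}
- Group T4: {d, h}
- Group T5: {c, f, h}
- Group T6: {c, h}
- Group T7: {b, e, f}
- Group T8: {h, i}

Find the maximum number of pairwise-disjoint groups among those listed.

3

T2, T4, T7 are pairwise disjoint (T2={a,c}; T4={d,h}; T7={b,e,f}).
Every remaining group overlaps one of these, and no 4 of the listed groups are pairwise disjoint, so 3 is the maximum.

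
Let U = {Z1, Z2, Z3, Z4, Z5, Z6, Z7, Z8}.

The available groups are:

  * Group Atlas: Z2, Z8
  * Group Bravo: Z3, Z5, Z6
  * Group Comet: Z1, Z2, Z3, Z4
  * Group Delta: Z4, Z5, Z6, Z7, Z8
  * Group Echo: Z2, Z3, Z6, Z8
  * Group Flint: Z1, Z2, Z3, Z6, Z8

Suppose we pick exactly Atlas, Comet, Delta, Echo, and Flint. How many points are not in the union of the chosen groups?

0

Union of Atlas, Comet, Delta, Echo, Flint = {Z1, Z2, Z3, Z4, Z5, Z6, Z7, Z8} — that's every point, so 0 are uncovered.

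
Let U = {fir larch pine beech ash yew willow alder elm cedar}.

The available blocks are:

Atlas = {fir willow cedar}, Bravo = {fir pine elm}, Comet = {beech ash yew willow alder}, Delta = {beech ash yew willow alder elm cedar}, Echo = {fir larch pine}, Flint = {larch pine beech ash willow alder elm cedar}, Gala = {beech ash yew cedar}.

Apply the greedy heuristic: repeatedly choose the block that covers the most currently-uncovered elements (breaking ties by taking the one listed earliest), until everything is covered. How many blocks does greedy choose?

Greedy: pick Flint (covers 8 new) → pick Atlas (covers 1 new) → pick Comet (covers 1 new). Total picks: 3.
(The true minimum cover uses only 2 blocks, so greedy is not optimal here.)

3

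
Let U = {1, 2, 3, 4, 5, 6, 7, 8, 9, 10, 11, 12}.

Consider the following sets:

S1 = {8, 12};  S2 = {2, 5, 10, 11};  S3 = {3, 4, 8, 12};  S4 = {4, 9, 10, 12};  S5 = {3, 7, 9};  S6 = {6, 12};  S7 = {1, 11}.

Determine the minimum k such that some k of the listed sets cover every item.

S2, S3, S5, S6, and S7 cover everything between them: the union {1, 2, 3, 4, 5, 6, 7, 8, 9, 10, 11, 12} is all of U.
No 4 of the 7 sets cover everything (all 35 combinations miss at least one item), so 5 is optimal.

5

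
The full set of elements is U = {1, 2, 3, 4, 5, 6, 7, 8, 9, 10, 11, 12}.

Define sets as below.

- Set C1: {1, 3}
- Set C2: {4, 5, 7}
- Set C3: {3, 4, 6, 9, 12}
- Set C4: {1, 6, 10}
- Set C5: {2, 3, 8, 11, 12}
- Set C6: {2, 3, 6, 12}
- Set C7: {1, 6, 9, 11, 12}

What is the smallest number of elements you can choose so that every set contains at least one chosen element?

3

The 3 elements {1, 3, 7} hit every set.
The sets C2, C4, C5 are pairwise disjoint, so any hitting set needs a separate element for each — at least 3. Hence 3 is optimal.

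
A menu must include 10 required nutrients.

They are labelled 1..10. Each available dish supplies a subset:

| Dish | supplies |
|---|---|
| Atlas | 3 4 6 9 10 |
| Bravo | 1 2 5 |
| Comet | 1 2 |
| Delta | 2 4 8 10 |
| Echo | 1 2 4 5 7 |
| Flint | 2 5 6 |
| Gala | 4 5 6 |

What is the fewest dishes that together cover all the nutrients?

3

Atlas and Delta and Echo together: Atlas ∪ Delta ∪ Echo = {1, 2, 3, 4, 5, 6, 7, 8, 9, 10} — every nutrient is covered.
Only Atlas contains 3, so Atlas is forced; the remaining 5 nutrients need at least 2 more dishes (each remaining dish adds at most 4) — so at least 3 dishes are needed, and 3 is optimal.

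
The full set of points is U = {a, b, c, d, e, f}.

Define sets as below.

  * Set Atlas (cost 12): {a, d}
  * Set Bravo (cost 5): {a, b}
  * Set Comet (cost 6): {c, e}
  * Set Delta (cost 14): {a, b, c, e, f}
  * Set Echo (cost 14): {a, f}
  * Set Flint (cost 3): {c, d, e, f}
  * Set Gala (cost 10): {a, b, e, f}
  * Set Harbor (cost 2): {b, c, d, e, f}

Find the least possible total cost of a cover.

Bravo, Harbor together cover every point (Bravo ∪ Harbor = {a, b, c, d, e, f}); total cost 5 + 2 = 7.
No covering selection has total cost below 7.

7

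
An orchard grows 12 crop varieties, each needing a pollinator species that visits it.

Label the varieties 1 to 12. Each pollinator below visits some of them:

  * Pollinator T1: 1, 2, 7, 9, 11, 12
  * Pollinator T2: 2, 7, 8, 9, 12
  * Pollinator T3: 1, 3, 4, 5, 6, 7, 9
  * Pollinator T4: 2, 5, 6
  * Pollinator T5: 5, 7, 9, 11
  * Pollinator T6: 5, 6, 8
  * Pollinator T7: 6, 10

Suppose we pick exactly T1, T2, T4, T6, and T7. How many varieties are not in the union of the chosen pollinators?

Union of T1, T2, T4, T6, T7 = {1, 2, 5, 6, 7, 8, 9, 10, 11, 12}.
Not covered: 3, 4 — 2 varieties.

2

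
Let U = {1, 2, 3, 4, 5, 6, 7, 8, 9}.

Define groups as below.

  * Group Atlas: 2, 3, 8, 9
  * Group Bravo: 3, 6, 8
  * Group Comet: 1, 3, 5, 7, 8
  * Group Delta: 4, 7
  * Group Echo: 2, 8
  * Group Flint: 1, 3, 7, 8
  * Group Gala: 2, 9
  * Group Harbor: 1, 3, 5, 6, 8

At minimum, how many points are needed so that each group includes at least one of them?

The 3 points {7, 8, 9} hit every group.
The groups Delta, Gala, Harbor are pairwise disjoint, so any hitting set needs a separate point for each — at least 3. Hence 3 is optimal.

3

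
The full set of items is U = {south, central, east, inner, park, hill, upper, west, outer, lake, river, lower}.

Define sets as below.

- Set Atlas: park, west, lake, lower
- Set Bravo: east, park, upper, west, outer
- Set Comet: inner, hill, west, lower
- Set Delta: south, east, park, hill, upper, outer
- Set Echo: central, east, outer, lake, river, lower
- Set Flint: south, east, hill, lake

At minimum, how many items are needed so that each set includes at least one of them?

H = {east, lower} meets every set (each contains at least one member of H), and |H| = 2.
No single item lies in every set, so at least 2 are needed and 2 is optimal.

2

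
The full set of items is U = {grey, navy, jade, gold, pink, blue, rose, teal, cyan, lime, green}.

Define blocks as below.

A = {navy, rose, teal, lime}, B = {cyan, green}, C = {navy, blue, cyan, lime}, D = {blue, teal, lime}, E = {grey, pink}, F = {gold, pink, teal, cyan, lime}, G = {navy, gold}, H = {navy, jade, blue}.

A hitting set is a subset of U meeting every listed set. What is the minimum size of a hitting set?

4

T = {grey, navy, lime, green} meets every block (each contains at least one member of T), and |T| = 4.
The blocks B, D, E, G are pairwise disjoint, so any hitting set needs a separate item for each — at least 4. Hence 4 is optimal.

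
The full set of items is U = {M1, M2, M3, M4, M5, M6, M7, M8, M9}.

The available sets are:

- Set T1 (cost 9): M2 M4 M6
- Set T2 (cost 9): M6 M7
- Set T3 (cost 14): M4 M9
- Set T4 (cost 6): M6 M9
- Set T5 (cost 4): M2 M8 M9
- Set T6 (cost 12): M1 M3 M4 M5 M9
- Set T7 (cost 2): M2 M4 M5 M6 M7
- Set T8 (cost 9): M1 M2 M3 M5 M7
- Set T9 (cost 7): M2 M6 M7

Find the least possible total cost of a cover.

15

T5, T7, T8 together cover every item (T5 ∪ T7 ∪ T8 = {M1, M2, M3, M4, M5, M6, M7, M8, M9}); total cost 4 + 2 + 9 = 15.
No covering selection has total cost below 15.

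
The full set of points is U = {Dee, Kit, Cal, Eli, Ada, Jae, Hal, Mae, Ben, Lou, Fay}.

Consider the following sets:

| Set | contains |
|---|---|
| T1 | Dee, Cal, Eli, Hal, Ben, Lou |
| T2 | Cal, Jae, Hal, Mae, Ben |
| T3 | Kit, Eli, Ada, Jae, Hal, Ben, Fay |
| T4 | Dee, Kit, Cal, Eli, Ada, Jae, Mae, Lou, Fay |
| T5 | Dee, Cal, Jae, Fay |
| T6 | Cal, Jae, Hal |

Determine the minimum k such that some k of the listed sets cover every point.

2

T2 and T4 cover everything between them: the union {Dee, Kit, Cal, Eli, Ada, Jae, Hal, Mae, Ben, Lou, Fay} is all of U.
No single set has all 11 points (the largest, T4, has 9), so 2 is optimal.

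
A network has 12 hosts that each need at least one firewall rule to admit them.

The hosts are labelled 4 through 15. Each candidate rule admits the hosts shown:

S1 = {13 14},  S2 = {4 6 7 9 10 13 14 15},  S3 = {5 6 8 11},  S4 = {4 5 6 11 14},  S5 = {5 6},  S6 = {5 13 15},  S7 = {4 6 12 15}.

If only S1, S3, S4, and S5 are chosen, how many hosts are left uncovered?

5

Union of S1, S3, S4, S5 = {4, 5, 6, 8, 11, 13, 14}.
Not covered: 7, 9, 10, 12, 15 — 5 hosts.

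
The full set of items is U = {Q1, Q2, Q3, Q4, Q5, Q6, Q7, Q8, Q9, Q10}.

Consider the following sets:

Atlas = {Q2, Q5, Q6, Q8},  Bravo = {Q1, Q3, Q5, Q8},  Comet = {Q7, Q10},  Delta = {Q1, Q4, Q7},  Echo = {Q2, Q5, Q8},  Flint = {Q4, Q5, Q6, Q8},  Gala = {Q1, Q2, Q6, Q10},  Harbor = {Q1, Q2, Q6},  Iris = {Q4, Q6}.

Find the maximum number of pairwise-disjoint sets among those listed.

3

Comet, Echo, Iris are pairwise disjoint (Comet={Q7,Q10}; Echo={Q2,Q5,Q8}; Iris={Q4,Q6}).
Every remaining set overlaps one of these, and no 4 of the listed sets are pairwise disjoint, so 3 is the maximum.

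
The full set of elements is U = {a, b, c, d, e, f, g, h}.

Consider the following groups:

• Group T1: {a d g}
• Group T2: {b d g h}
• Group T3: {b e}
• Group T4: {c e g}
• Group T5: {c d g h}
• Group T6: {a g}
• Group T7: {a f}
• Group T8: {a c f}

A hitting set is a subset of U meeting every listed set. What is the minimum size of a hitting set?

3

The 3 elements {a, e, h} hit every group.
The groups T3, T5, T7 are pairwise disjoint, so any hitting set needs a separate element for each — at least 3. Hence 3 is optimal.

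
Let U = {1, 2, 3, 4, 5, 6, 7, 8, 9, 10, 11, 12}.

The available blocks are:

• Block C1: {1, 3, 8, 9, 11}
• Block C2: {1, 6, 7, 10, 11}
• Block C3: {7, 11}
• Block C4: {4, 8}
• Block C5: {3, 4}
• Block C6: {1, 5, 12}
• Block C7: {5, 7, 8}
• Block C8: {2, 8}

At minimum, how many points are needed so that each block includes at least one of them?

H = {1, 4, 8, 11} meets every block (each contains at least one member of H), and |H| = 4.
The blocks C3, C5, C6, C8 are pairwise disjoint, so any hitting set needs a separate point for each — at least 4. Hence 4 is optimal.

4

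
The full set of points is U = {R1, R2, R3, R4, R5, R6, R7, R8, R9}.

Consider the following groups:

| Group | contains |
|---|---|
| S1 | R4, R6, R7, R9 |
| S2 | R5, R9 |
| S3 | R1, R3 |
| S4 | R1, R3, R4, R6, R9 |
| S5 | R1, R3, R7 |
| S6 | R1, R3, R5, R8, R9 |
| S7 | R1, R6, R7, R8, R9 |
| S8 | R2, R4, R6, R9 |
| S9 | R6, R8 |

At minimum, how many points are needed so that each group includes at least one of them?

The 3 points {R1, R5, R6} hit every group.
The groups S2, S3, S9 are pairwise disjoint, so any hitting set needs a separate point for each — at least 3. Hence 3 is optimal.

3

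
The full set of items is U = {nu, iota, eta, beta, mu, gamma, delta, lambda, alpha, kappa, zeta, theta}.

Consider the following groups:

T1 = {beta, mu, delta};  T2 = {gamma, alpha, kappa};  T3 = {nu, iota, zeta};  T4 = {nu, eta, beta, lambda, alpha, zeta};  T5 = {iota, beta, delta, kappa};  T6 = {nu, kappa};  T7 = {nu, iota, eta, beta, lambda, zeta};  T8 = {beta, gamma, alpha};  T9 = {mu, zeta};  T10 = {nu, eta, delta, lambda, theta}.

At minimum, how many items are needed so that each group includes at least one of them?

4

The 4 items {nu, beta, kappa, zeta} hit every group.
No choice of 3 items meets every group, so 4 is the minimum.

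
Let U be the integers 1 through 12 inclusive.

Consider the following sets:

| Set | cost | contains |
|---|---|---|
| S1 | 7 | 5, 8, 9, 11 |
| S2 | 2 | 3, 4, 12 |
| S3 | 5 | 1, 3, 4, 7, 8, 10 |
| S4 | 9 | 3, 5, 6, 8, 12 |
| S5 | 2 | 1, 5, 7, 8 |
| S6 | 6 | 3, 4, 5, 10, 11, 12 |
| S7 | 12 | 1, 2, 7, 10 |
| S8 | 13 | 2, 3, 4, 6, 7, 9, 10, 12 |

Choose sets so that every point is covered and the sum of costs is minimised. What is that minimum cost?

21

S5, S6, S8 together cover every point (S5 ∪ S6 ∪ S8 = {1, 2, 3, 4, 5, 6, 7, 8, 9, 10, 11, 12}); total cost 2 + 6 + 13 = 21.
The greedy pick S5, S2, S6, S8 costs 23; no covering selection beats 21.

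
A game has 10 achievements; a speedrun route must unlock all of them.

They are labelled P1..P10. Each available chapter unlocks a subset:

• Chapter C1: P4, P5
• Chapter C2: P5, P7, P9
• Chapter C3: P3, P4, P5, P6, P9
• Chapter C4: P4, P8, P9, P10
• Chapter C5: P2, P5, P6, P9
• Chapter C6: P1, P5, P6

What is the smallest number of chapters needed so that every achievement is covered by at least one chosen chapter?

5

Take {C2, C3, C4, C5, C6}. Their union is {P1, P2, P3, P4, P5, P6, P7, P8, P9, P10}, which is all 10 achievements.
No 4 of the 6 chapters cover everything (all 15 combinations miss at least one achievement), so 5 is optimal.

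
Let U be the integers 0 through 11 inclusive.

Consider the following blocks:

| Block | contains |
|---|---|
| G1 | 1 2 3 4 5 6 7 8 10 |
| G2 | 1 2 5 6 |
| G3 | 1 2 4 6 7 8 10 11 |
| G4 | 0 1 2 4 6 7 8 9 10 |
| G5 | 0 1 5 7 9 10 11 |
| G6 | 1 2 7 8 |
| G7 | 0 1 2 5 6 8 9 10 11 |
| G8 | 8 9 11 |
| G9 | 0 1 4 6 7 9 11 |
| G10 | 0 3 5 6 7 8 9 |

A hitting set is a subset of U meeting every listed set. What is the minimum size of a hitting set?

Take H = {1, 9}. Each listed block contains at least one of these, so H is a hitting set of size 2.
The blocks G2, G8 are pairwise disjoint, so any hitting set needs a separate item for each — at least 2. Hence 2 is optimal.

2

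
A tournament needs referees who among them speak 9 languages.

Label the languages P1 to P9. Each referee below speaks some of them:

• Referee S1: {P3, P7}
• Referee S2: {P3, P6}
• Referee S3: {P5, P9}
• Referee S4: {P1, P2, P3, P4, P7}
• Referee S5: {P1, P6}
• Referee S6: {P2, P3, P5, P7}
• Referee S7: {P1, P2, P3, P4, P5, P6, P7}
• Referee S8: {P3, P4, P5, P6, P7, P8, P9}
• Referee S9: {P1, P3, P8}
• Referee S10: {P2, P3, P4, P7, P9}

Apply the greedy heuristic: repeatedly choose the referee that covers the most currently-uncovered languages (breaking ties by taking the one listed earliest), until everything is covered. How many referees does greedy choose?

2

Greedy: pick S7 (covers 7 new) → pick S8 (covers 2 new). Total picks: 2.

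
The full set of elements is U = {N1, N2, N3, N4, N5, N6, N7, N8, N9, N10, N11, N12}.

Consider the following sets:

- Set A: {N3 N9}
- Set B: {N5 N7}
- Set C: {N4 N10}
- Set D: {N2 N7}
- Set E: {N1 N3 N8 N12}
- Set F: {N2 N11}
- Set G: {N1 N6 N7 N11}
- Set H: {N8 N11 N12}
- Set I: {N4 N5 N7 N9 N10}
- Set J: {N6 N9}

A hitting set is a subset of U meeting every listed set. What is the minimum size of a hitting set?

5

The 5 elements {N2, N7, N8, N9, N10} hit every set.
The sets B, C, E, F, J are pairwise disjoint, so any hitting set needs a separate element for each — at least 5. Hence 5 is optimal.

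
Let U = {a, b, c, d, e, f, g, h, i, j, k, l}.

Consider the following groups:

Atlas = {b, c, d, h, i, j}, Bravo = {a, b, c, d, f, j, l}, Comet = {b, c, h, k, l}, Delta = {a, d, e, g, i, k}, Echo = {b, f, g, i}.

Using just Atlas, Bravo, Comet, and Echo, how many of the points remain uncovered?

Union of Atlas, Bravo, Comet, Echo = {a, b, c, d, f, g, h, i, j, k, l}.
Not covered: e — 1 point.

1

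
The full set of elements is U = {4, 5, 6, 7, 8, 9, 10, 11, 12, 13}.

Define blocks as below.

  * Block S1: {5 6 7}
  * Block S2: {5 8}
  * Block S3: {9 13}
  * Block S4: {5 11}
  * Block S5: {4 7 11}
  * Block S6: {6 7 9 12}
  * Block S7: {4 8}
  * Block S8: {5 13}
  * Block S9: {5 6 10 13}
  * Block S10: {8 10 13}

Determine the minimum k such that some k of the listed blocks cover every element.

4

S2, S5, S6, and S10 cover everything between them: the union {4, 5, 6, 7, 8, 9, 10, 11, 12, 13} is all of U.
No 3 of the 10 blocks cover everything (all 120 combinations miss at least one element), so 4 is optimal.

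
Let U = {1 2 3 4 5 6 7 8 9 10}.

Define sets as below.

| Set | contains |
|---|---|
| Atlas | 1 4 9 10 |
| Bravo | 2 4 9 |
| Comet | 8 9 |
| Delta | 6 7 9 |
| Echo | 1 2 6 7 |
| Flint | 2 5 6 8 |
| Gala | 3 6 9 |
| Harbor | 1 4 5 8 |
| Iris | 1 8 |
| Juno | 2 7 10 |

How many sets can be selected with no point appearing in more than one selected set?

Gala, Iris, Juno are pairwise disjoint (Gala={3,6,9}; Iris={1,8}; Juno={2,7,10}).
Every remaining set overlaps one of these, and no 4 of the listed sets are pairwise disjoint, so 3 is the maximum.

3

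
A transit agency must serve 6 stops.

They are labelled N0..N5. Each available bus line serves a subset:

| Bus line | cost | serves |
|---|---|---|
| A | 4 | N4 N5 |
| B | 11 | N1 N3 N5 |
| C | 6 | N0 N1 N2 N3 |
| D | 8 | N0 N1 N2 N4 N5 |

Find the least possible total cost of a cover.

A, C together cover every stop (A ∪ C = {N0, N1, N2, N3, N4, N5}); total cost 4 + 6 = 10.
No covering selection has total cost below 10.

10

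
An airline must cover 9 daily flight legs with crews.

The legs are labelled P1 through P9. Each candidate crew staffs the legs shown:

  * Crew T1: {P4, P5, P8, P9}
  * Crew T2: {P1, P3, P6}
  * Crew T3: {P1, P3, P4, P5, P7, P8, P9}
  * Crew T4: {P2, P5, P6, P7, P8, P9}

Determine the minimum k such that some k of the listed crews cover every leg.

Take {T3, T4}. Their union is {P1, P2, P3, P4, P5, P6, P7, P8, P9}, which is all 9 legs.
No single crew has all 9 legs (the largest, T3, has 7), so 2 is optimal.

2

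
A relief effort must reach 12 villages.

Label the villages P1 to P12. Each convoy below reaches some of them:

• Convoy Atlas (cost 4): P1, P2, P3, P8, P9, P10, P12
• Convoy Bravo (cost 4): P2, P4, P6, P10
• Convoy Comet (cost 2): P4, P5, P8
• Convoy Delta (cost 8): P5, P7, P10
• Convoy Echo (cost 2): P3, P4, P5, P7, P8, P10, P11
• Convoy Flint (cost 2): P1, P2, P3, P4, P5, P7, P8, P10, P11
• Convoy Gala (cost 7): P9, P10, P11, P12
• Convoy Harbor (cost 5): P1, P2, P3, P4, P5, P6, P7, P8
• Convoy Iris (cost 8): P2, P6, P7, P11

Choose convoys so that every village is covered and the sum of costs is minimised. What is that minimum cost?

10

Atlas, Bravo, Flint together cover every village (Atlas ∪ Bravo ∪ Flint = {P1, P2, P3, P4, P5, P6, P7, P8, P9, P10, P11, P12}); total cost 4 + 4 + 2 = 10.
No covering selection has total cost below 10.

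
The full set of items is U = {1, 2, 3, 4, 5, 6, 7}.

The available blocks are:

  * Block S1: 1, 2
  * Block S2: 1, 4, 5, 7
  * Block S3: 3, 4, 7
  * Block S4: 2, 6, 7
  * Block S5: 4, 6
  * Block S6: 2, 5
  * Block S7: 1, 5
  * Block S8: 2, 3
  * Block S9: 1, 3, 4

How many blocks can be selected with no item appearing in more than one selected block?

3

S5, S7, S8 are pairwise disjoint (S5={4,6}; S7={1,5}; S8={2,3}).
Every remaining block overlaps one of these, and no 4 of the listed blocks are pairwise disjoint, so 3 is the maximum.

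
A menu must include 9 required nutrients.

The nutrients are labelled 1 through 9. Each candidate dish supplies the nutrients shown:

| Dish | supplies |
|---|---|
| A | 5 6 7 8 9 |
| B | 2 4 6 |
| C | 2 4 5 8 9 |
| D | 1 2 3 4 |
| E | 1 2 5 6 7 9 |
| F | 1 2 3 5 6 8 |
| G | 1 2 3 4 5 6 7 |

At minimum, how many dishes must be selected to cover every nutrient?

Take {A, G}. Their union is {1, 2, 3, 4, 5, 6, 7, 8, 9}, which is all 9 nutrients.
No single dish has all 9 nutrients (the largest, G, has 7), so 2 is optimal.

2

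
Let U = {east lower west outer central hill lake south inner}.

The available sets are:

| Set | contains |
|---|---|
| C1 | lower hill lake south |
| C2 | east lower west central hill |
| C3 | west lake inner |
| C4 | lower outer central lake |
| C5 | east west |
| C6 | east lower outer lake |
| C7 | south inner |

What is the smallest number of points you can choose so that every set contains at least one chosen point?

Take H = {east, lake, south}. Each listed set contains at least one of these, so H is a hitting set of size 3.
The sets C4, C5, C7 are pairwise disjoint, so any hitting set needs a separate point for each — at least 3. Hence 3 is optimal.

3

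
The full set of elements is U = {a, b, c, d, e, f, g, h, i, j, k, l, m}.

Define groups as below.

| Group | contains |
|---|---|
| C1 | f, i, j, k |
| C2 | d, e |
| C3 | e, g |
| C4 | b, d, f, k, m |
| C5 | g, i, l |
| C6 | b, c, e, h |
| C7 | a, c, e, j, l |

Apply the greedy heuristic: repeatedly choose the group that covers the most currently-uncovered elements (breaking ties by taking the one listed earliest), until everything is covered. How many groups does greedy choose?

Greedy: pick C4 (covers 5 new) → pick C7 (covers 5 new) → pick C5 (covers 2 new) → pick C6 (covers 1 new). Total picks: 4.

4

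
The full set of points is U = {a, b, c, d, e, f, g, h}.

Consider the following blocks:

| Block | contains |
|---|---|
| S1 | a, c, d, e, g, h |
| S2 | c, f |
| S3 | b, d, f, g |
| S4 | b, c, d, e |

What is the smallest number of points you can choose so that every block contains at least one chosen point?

T = {c, f} meets every block (each contains at least one member of T), and |T| = 2.
No single point lies in every block, so at least 2 are needed and 2 is optimal.

2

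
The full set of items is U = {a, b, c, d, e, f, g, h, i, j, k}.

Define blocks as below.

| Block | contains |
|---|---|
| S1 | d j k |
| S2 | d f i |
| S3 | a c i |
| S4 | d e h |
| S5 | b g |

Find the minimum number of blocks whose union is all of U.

S1 and S2 and S3 and S4 and S5 together: S1 ∪ S2 ∪ S3 ∪ S4 ∪ S5 = {a, b, c, d, e, f, g, h, i, j, k} — every item is covered.
Only S2 contains f, so S2 is forced; the remaining 8 items need at least 4 more blocks (each remaining block adds at most 2) — so at least 5 blocks are needed, and 5 is optimal.

5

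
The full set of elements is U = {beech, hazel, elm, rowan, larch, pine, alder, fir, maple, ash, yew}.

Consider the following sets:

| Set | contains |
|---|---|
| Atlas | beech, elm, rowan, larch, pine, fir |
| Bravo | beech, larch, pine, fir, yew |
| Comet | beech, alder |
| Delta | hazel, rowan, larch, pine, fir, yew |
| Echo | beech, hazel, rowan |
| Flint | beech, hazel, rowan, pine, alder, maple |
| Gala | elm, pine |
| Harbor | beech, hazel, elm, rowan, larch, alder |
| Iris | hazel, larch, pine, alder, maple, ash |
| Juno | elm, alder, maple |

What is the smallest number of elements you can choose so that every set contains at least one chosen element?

The 3 elements {beech, hazel, elm} hit every set.
No choice of 2 elements meets every set, so 3 is the minimum.

3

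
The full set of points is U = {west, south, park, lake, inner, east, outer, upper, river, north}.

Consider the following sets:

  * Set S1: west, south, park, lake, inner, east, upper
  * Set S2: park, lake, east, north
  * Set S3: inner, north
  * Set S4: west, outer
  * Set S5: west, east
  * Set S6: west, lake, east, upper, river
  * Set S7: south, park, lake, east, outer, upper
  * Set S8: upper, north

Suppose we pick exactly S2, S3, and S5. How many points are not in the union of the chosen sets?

4

Union of S2, S3, S5 = {west, park, lake, inner, east, north}.
Not covered: south, outer, upper, river — 4 points.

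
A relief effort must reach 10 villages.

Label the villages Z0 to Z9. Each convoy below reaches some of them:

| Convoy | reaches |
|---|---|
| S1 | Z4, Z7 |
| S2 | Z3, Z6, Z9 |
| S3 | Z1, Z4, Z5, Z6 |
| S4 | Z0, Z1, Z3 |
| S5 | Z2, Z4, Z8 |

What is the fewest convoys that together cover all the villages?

5

Take {S1, S2, S3, S4, S5}. Their union is {Z0, Z1, Z2, Z3, Z4, Z5, Z6, Z7, Z8, Z9}, which is all 10 villages.
No 4 of the 5 convoys cover everything (all 5 combinations miss at least one village), so 5 is optimal.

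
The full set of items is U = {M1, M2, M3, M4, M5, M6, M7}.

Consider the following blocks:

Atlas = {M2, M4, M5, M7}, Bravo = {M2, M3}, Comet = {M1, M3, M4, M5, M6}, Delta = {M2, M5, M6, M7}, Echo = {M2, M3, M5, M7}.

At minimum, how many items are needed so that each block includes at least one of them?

Take H = {M1, M2}. Each listed block contains at least one of these, so H is a hitting set of size 2.
No single item lies in every block, so at least 2 are needed and 2 is optimal.

2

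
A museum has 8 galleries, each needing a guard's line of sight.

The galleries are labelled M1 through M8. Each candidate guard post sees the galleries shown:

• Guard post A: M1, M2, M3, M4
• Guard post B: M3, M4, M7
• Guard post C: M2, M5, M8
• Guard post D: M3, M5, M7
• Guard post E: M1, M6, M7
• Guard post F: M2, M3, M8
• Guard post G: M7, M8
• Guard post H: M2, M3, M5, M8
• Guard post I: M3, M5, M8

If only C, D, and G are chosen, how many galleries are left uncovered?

3

Union of C, D, G = {M2, M3, M5, M7, M8}.
Not covered: M1, M4, M6 — 3 galleries.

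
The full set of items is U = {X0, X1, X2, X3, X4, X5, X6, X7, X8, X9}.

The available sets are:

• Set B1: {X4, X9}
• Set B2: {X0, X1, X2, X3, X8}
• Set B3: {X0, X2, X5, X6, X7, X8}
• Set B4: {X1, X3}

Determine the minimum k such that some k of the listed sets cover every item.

3

B1, B3, and B4 cover everything between them: the union {X0, X1, X2, X3, X4, X5, X6, X7, X8, X9} is all of U.
Only B1 contains X4, so B1 is forced; the remaining 8 items need at least 2 more sets (each remaining set adds at most 6) — so at least 3 sets are needed, and 3 is optimal.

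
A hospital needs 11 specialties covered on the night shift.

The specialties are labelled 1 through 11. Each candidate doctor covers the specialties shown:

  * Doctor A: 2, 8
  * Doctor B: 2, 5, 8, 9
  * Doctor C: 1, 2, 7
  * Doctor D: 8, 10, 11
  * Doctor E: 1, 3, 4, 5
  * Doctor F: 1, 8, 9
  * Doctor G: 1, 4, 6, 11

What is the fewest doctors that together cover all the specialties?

Take {C, D, E, F, G}. Their union is {1, 2, 3, 4, 5, 6, 7, 8, 9, 10, 11}, which is all 11 specialties.
No 4 of the 7 doctors cover everything (all 35 combinations miss at least one specialty), so 5 is optimal.

5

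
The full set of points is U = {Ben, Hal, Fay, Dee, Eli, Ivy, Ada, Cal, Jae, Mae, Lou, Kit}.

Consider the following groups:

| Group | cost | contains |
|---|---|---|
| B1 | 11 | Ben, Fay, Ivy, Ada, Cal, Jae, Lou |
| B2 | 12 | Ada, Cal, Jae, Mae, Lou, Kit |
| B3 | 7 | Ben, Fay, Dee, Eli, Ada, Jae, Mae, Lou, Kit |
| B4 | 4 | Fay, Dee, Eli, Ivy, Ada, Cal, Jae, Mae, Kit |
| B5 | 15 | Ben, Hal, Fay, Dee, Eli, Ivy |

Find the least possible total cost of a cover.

B3, B4, B5 together cover every point (B3 ∪ B4 ∪ B5 = {Ben, Hal, Fay, Dee, Eli, Ivy, Ada, Cal, Jae, Mae, Lou, Kit}); total cost 7 + 4 + 15 = 26.
No covering selection has total cost below 26.

26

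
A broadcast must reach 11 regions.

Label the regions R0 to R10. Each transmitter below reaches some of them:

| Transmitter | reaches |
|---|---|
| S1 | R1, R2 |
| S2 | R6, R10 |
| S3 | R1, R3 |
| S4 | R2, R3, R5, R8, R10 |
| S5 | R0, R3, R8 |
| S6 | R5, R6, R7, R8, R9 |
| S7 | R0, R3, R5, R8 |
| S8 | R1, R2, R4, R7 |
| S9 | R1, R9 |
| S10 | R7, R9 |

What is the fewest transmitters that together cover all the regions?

4

Take {S4, S5, S6, S8}. Their union is {R0, R1, R2, R3, R4, R5, R6, R7, R8, R9, R10}, which is all 11 regions.
No 3 of the 10 transmitters cover everything (all 120 combinations miss at least one region), so 4 is optimal.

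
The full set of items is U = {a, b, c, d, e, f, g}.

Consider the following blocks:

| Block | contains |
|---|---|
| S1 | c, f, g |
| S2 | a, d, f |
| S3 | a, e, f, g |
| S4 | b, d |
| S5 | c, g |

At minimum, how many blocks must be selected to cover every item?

S3, S4, and S5 cover everything between them: the union {a, b, c, d, e, f, g} is all of U.
Only S4 contains b, so S4 is forced; the remaining 5 items need at least 2 more blocks (each remaining block adds at most 4) — so at least 3 blocks are needed, and 3 is optimal.

3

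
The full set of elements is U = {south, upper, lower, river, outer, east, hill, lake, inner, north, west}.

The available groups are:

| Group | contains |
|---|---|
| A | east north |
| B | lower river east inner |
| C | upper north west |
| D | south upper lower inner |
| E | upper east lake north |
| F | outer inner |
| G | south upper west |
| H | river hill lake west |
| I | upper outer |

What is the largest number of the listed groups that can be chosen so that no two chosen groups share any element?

A, F, G are pairwise disjoint (A={east,north}; F={outer,inner}; G={south,upper,west}).
Every remaining group overlaps one of these, and no 4 of the listed groups are pairwise disjoint, so 3 is the maximum.

3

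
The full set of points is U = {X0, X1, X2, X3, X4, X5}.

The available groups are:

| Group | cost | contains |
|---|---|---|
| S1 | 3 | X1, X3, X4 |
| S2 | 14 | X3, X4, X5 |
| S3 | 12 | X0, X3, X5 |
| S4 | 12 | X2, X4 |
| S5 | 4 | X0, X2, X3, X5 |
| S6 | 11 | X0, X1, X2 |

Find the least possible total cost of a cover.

7

S1, S5 together cover every point (S1 ∪ S5 = {X0, X1, X2, X3, X4, X5}); total cost 3 + 4 = 7.
No covering selection has total cost below 7.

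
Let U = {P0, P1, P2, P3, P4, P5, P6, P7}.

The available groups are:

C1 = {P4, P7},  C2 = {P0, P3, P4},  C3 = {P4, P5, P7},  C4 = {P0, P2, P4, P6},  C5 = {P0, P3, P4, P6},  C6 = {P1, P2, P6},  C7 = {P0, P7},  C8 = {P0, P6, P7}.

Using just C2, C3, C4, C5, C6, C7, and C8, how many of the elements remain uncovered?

0

Union of C2, C3, C4, C5, C6, C7, C8 = {P0, P1, P2, P3, P4, P5, P6, P7} — that's every element, so 0 are uncovered.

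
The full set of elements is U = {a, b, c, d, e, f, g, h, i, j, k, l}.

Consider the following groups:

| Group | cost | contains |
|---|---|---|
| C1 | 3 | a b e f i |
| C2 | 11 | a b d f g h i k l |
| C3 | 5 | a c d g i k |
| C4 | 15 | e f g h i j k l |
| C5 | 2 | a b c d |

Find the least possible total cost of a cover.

17

C4, C5 together cover every element (C4 ∪ C5 = {a, b, c, d, e, f, g, h, i, j, k, l}); total cost 15 + 2 = 17.
The greedy pick C5, C1, C3, C4 costs 25; no covering selection beats 17.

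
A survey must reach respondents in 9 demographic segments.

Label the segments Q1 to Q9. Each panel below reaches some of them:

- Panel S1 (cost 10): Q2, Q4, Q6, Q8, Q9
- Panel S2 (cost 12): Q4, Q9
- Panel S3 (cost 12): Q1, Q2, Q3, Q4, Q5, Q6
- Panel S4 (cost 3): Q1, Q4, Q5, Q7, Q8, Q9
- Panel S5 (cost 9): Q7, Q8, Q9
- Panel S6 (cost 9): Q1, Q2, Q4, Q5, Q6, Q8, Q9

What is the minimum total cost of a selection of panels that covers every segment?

15

S3, S4 together cover every segment (S3 ∪ S4 = {Q1, Q2, Q3, Q4, Q5, Q6, Q7, Q8, Q9}); total cost 12 + 3 = 15.
No covering selection has total cost below 15.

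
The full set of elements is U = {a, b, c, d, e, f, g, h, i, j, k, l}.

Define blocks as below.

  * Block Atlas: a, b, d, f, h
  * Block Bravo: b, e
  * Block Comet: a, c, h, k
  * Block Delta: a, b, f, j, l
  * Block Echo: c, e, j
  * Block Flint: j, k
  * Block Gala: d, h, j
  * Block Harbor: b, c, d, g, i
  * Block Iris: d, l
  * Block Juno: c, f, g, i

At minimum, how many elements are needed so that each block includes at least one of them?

4

T = {b, c, d, j} meets every block (each contains at least one member of T), and |T| = 4.
The blocks Bravo, Flint, Iris, Juno are pairwise disjoint, so any hitting set needs a separate element for each — at least 4. Hence 4 is optimal.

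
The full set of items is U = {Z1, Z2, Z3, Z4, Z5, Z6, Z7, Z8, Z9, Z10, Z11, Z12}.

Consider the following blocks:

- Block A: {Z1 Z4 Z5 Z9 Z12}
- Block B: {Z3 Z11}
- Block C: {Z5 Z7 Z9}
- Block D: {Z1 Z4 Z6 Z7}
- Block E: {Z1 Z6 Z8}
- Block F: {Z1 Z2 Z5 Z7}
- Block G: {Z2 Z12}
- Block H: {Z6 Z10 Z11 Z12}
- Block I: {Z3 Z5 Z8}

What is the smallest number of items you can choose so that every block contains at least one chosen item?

4

Take T = {Z1, Z5, Z11, Z12}. Each listed block contains at least one of these, so T is a hitting set of size 4.
The blocks B, C, E, G are pairwise disjoint, so any hitting set needs a separate item for each — at least 4. Hence 4 is optimal.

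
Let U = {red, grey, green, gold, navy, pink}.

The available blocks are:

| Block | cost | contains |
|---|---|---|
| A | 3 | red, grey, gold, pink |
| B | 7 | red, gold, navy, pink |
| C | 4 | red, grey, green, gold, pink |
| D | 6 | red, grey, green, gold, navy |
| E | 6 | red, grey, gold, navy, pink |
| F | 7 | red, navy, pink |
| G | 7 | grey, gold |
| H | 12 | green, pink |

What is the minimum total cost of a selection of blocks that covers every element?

9

A, D together cover every element (A ∪ D = {red, grey, green, gold, navy, pink}); total cost 3 + 6 = 9.
No covering selection has total cost below 9.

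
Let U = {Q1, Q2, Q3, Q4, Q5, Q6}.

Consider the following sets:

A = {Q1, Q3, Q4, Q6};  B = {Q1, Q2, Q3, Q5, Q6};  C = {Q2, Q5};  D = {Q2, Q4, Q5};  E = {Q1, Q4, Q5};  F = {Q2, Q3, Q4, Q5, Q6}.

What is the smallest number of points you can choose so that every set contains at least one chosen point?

2

Take H = {Q4, Q5}. Each listed set contains at least one of these, so H is a hitting set of size 2.
The sets A, C are pairwise disjoint, so any hitting set needs a separate point for each — at least 2. Hence 2 is optimal.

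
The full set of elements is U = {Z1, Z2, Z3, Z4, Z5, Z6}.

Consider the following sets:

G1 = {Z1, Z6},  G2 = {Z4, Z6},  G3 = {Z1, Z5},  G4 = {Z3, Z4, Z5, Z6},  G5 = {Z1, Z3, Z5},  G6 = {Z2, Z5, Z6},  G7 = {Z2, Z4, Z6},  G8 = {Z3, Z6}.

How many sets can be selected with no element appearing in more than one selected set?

2

G2, G5 are pairwise disjoint (G2={Z4,Z6}; G5={Z1,Z3,Z5}).
Every remaining set overlaps one of these, and no 3 of the listed sets are pairwise disjoint, so 2 is the maximum.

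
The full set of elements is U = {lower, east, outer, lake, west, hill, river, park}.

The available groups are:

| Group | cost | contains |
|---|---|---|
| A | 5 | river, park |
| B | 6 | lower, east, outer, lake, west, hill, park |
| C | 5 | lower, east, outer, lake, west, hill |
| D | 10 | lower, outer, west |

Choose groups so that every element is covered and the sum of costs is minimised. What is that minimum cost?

A, C together cover every element (A ∪ C = {lower, east, outer, lake, west, hill, river, park}); total cost 5 + 5 = 10.
No covering selection has total cost below 10.

10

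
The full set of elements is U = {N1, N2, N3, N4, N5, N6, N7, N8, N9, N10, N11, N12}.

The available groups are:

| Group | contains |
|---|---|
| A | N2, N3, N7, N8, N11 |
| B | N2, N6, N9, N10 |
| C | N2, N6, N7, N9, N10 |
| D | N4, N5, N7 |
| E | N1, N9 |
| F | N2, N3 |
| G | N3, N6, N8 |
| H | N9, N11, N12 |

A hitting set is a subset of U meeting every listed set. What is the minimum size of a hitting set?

Take T = {N3, N4, N9}. Each listed group contains at least one of these, so T is a hitting set of size 3.
The groups D, F, H are pairwise disjoint, so any hitting set needs a separate element for each — at least 3. Hence 3 is optimal.

3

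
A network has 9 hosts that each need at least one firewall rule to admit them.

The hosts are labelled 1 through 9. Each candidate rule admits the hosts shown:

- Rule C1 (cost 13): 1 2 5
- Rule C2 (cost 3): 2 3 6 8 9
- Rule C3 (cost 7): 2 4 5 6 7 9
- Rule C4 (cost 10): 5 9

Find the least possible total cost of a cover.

23

C1, C2, C3 together cover every host (C1 ∪ C2 ∪ C3 = {1, 2, 3, 4, 5, 6, 7, 8, 9}); total cost 13 + 3 + 7 = 23.
No covering selection has total cost below 23.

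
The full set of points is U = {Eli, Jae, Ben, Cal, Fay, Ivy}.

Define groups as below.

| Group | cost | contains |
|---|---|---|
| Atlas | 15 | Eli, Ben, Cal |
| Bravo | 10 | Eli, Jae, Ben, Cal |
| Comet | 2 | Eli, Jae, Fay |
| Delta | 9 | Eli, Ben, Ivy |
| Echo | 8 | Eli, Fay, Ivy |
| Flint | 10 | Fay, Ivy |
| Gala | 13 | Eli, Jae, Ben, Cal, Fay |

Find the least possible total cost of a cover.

18

Bravo, Echo together cover every point (Bravo ∪ Echo = {Eli, Jae, Ben, Cal, Fay, Ivy}); total cost 10 + 8 = 18.
The greedy pick Comet, Delta, Bravo costs 21; no covering selection beats 18.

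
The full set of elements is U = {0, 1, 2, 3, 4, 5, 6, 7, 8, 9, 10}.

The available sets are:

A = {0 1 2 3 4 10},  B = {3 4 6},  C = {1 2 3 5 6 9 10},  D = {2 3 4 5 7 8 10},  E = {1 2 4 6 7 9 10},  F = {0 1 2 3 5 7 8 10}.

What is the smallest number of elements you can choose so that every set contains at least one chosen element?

H = {4, 10} meets every set (each contains at least one member of H), and |H| = 2.
No single element lies in every set, so at least 2 are needed and 2 is optimal.

2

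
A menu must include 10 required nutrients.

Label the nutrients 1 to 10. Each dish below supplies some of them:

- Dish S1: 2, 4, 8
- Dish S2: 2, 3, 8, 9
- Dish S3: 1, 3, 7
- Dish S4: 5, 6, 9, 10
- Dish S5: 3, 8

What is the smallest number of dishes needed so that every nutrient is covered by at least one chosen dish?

Take {S1, S3, S4}. Their union is {1, 2, 3, 4, 5, 6, 7, 8, 9, 10}, which is all 10 nutrients.
Each dish has at most 4 nutrients, and 2·4 = 8 < 10 — so at least 3 dishes are needed, and 3 is optimal.

3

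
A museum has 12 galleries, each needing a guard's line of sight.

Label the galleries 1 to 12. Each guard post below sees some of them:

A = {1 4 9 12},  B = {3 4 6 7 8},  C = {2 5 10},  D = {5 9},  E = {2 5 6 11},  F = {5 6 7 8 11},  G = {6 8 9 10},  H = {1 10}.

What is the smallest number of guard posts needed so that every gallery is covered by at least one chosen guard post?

A and B and C and E together: A ∪ B ∪ C ∪ E = {1, 2, 3, 4, 5, 6, 7, 8, 9, 10, 11, 12} — every gallery is covered.
Only B contains 3, so B is forced; the remaining 7 galleries need at least 3 more guard posts (each remaining guard post adds at most 3) — so at least 4 guard posts are needed, and 4 is optimal.

4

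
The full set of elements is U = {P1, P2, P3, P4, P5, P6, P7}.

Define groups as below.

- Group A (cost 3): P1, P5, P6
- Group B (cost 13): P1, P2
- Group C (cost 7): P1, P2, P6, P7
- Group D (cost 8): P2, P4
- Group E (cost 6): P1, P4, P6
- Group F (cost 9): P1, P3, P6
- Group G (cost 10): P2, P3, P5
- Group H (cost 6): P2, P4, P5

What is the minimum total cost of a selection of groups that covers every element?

22

C, F, H together cover every element (C ∪ F ∪ H = {P1, P2, P3, P4, P5, P6, P7}); total cost 7 + 9 + 6 = 22.
The greedy pick A, H, C, F costs 25; no covering selection beats 22.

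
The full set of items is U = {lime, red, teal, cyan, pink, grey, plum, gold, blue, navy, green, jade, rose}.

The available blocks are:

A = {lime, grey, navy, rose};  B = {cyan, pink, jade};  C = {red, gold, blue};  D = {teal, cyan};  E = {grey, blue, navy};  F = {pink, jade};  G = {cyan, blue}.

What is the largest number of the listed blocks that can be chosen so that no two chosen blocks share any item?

A, C, D, F are pairwise disjoint (A={lime,grey,navy,rose}; C={red,gold,blue}; D={teal,cyan}; F={pink,jade}).
Every remaining block overlaps one of these, and no 5 of the listed blocks are pairwise disjoint, so 4 is the maximum.

4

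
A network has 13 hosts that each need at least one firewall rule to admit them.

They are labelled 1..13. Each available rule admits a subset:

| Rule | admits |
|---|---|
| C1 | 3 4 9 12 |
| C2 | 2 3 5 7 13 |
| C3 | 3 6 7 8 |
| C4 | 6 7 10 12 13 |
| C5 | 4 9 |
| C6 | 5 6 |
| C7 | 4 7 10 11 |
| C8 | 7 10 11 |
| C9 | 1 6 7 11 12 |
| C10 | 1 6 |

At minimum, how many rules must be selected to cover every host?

5

Take {C1, C2, C3, C8, C10}. Their union is {1, 2, 3, 4, 5, 6, 7, 8, 9, 10, 11, 12, 13}, which is all 13 hosts.
No 4 of the 10 rules cover everything (all 210 combinations miss at least one host), so 5 is optimal.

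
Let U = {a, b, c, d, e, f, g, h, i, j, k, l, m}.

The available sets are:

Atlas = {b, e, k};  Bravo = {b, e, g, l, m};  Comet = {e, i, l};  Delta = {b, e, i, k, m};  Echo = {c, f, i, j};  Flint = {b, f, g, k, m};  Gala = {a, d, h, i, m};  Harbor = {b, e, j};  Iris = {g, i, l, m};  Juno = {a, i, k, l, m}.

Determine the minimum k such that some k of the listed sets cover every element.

4

Take {Bravo, Delta, Echo, Gala}. Their union is {a, b, c, d, e, f, g, h, i, j, k, l, m}, which is all 13 elements.
No 3 of the 10 sets cover everything (all 120 combinations miss at least one element), so 4 is optimal.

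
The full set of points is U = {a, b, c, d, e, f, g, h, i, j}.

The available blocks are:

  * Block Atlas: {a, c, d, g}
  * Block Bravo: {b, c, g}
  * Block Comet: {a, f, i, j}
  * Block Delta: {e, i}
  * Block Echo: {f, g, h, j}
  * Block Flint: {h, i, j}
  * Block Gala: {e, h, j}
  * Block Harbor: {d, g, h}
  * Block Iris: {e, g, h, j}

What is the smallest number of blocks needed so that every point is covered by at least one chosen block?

4

Atlas, Bravo, Delta, and Echo cover everything between them: the union {a, b, c, d, e, f, g, h, i, j} is all of U.
No 3 of the 9 blocks cover everything (all 84 combinations miss at least one point), so 4 is optimal.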